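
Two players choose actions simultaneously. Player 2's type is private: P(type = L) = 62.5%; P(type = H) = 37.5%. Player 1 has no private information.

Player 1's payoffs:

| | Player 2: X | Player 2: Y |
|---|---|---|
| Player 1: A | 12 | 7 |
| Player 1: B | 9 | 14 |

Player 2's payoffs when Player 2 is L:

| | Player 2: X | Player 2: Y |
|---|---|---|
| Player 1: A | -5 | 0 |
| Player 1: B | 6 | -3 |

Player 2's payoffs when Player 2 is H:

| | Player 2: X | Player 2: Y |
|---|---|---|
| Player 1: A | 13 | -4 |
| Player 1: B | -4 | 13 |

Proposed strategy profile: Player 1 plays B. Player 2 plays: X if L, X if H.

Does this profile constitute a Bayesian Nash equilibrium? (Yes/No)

No

Player 1 plays B: E[B] = 0.625·(9) + 0.375·(9) = 9; E[A] = 12. Not best-responding. ✗
Player 2 (type L), facing B: X gives 6, Y gives -3. Proposed X is best. ✓
Player 2 (type H), facing B: X gives -4, Y gives 13. Proposed X is not best — profitable deviation exists. ✗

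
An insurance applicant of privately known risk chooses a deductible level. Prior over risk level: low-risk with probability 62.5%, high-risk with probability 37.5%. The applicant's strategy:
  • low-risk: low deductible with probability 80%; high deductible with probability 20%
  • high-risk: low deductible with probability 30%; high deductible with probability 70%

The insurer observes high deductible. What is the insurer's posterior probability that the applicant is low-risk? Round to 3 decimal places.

Apply Bayes' rule using the sender's strategy as the likelihood.
P(high deductible) = 0.625·0.2 + 0.375·0.7 = 0.3875
P(low-risk | high deductible) = (0.625·0.2) / 0.3875 = 0.125 / 0.3875 = 0.322581

0.323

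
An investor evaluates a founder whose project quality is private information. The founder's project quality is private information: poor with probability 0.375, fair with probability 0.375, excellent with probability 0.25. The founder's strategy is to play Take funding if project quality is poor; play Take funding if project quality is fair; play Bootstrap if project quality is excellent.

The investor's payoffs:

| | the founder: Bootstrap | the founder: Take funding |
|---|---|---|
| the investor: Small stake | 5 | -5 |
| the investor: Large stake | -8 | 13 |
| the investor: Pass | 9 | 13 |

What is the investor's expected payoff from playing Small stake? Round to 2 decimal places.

-2.50

E[Small stake] = 0.375·(-5) + 0.375·(-5) + 0.25·5 = (-1.875) + (-1.875) + 1.25 = -2.5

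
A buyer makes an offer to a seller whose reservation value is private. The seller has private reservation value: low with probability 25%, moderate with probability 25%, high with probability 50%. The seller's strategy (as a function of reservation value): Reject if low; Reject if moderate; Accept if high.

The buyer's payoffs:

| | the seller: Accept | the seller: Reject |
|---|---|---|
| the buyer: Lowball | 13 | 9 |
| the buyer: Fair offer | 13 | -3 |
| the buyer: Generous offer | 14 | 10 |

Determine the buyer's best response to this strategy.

Generous offer

E[Lowball] = 0.25·(9) + 0.25·(9) + 0.5·(13) = 11
E[Fair offer] = 0.25·(-3) + 0.25·(-3) + 0.5·(13) = 5
E[Generous offer] = 0.25·(10) + 0.25·(10) + 0.5·(14) = 12
Best response: Generous offer (12 is the largest).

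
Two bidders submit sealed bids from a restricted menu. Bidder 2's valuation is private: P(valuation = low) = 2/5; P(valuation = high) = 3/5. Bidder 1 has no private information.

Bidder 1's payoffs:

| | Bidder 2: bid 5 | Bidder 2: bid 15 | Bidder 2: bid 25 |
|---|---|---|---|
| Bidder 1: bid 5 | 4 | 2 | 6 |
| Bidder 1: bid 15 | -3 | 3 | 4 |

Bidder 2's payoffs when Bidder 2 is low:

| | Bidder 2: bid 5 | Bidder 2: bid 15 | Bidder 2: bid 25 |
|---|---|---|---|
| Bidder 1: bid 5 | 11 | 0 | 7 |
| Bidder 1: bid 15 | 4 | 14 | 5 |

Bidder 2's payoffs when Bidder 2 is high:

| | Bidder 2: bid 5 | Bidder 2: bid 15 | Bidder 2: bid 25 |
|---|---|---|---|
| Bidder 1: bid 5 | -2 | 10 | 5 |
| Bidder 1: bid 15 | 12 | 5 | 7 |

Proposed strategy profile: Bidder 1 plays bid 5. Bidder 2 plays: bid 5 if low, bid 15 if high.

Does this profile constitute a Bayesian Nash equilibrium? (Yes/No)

Yes

Bidder 1 plays bid 5: E[bid 5] = 2/5·(4) + 3/5·(2) = 14/5; E[bid 15] = 3/5. Best-responding. ✓
Bidder 2 (valuation low), facing bid 5: bid 5 gives 11, bid 15 gives 0, bid 25 gives 7. Proposed bid 5 is best. ✓
Bidder 2 (valuation high), facing bid 5: bid 5 gives -2, bid 15 gives 10, bid 25 gives 5. Proposed bid 15 is best. ✓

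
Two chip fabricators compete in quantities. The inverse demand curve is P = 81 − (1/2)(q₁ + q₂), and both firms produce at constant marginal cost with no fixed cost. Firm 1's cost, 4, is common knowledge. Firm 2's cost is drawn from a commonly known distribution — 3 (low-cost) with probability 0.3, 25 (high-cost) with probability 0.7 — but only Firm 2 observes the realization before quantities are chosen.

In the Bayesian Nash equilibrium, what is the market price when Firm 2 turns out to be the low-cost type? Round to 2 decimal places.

Type-c best response for Firm 2: q₂(c) = (81 − c) − q₁/2.
Firm 1 maximizes expected profit; its first-order condition is 81 − q₁ − (1/2)E[q₂] − 4 = 0.
Substituting E[q₂] and solving: E[c₂] = 18.4, so q₁ = (81 − 2·4 + 18.4)/(3/2) = 60.9333.
q₂(low-cost) = 47.5333, so P = 81 − (1/2)·(60.9333 + 47.5333) = 26.7667.

26.77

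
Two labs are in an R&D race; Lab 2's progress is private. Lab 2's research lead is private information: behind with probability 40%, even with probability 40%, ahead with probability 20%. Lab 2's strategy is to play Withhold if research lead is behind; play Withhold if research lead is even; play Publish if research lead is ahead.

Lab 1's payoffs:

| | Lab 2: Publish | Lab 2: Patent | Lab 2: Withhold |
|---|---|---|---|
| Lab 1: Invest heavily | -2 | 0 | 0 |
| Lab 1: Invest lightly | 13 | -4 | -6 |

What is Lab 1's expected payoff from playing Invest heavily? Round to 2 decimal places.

E[Invest heavily] = 0.4·0 + 0.4·0 + 0.2·(-2) = 0 + 0 + (-0.4) = -0.4

-0.40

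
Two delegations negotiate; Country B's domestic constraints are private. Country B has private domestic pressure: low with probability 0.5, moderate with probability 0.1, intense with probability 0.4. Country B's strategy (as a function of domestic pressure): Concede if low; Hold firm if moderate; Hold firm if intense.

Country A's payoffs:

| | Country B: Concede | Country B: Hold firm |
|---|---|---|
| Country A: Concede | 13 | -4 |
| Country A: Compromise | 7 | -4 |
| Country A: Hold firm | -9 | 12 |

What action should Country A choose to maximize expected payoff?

Concede

E[Concede] = 0.5·(13) + 0.1·(-4) + 0.4·(-4) = 4.5
E[Compromise] = 0.5·(7) + 0.1·(-4) + 0.4·(-4) = 1.5
E[Hold firm] = 0.5·(-9) + 0.1·(12) + 0.4·(12) = 1.5
Best response: Concede (4.5 is the largest).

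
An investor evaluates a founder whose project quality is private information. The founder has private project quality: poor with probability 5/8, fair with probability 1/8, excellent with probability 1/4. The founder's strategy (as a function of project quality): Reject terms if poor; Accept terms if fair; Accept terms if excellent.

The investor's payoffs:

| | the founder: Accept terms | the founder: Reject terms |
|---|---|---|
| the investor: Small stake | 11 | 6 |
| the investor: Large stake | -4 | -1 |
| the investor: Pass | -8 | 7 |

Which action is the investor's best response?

E[Small stake] = 5/8·(6) + 1/8·(11) + 1/4·(11) = 63/8
E[Large stake] = 5/8·(-1) + 1/8·(-4) + 1/4·(-4) = -17/8
E[Pass] = 5/8·(7) + 1/8·(-8) + 1/4·(-8) = 11/8
Best response: Small stake (63/8 is the largest).

Small stake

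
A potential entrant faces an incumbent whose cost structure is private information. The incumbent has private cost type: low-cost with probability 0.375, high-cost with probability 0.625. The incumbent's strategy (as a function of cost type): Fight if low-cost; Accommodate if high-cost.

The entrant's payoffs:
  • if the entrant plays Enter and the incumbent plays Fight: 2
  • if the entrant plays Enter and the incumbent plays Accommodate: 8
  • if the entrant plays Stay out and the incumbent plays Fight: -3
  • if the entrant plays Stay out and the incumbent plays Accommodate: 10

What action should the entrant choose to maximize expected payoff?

Enter

E[Enter] = 0.375·(2) + 0.625·(8) = 5.75
E[Stay out] = 0.375·(-3) + 0.625·(10) = 5.125
Best response: Enter (5.75 is the largest).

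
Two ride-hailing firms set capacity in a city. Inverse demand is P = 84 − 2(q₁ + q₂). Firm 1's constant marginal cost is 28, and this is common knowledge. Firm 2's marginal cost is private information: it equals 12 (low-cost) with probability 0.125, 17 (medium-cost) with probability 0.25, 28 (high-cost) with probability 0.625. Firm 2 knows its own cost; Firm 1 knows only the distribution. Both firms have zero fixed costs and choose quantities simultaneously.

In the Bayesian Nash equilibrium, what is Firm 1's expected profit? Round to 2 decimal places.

145.92

Each type of Firm 2 best-responds to q₁; Firm 1 best-responds to the expected q₂ over Firm 2's types.
Firm 2 with cost c maximizes (84 − 2(q₁+q₂) − c)·q₂, giving q₂(c) = (84 − c − 2q₁)/4.
E[c₂] = 0.125·12 + 0.25·17 + 0.625·28 = 23.25
Firm 1's FOC against E[q₂] yields q₁ = (84 − 2·28 + E[c₂])/6 = (84 − 56 + 23.25)/6 = 8.54167.
E[P] = 84 − 2·(q₁ + E[q₂]) = 45.0833; Firm 1's expected profit = (E[P] − 28)·q₁ = (45.0833 − 28)·8.54167 = 145.92.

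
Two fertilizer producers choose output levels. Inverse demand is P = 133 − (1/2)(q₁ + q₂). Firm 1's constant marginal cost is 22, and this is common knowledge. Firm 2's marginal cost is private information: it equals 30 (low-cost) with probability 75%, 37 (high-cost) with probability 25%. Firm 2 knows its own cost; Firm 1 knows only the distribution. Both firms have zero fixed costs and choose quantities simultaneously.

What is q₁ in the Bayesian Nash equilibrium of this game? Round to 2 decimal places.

80.50

Type-c best response for Firm 2: q₂(c) = (133 − c) − q₁/2.
Firm 1 maximizes expected profit; its first-order condition is 133 − q₁ − (1/2)E[q₂] − 22 = 0.
Substituting E[q₂] and solving: E[c₂] = 31.75, so q₁ = (133 − 2·22 + 31.75)/(3/2) = 80.5.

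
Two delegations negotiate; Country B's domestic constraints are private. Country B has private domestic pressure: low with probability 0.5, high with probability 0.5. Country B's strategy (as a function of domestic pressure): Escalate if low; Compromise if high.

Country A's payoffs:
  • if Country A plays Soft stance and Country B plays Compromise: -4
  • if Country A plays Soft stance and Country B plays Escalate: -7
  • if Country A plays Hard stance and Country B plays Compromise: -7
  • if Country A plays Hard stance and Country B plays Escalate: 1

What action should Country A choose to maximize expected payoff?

E[Soft stance] = 0.5·(-7) + 0.5·(-4) = -5.5
E[Hard stance] = 0.5·(1) + 0.5·(-7) = -3
Best response: Hard stance (-3 is the largest).

Hard stance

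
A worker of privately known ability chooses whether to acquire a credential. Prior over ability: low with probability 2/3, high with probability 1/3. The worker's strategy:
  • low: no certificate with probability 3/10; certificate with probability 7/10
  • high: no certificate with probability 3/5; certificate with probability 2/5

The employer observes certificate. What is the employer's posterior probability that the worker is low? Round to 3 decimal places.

P(certificate) = (2/3)·(7/10) + (1/3)·(2/5) = 3/5
P(low | certificate) = ((2/3)·(7/10)) / (3/5) = (7/15) / (3/5) = 7/9

0.778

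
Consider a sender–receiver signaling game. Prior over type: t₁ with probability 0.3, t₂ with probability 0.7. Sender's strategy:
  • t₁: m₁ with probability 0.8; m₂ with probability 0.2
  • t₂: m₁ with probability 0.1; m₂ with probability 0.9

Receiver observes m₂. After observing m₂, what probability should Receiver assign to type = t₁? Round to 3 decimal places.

0.087

Apply Bayes' rule using the sender's strategy as the likelihood.
P(m₂) = 0.3·0.2 + 0.7·0.9 = 0.69
P(t₁ | m₂) = (0.3·0.2) / 0.69 = 0.06 / 0.69 = 0.0869565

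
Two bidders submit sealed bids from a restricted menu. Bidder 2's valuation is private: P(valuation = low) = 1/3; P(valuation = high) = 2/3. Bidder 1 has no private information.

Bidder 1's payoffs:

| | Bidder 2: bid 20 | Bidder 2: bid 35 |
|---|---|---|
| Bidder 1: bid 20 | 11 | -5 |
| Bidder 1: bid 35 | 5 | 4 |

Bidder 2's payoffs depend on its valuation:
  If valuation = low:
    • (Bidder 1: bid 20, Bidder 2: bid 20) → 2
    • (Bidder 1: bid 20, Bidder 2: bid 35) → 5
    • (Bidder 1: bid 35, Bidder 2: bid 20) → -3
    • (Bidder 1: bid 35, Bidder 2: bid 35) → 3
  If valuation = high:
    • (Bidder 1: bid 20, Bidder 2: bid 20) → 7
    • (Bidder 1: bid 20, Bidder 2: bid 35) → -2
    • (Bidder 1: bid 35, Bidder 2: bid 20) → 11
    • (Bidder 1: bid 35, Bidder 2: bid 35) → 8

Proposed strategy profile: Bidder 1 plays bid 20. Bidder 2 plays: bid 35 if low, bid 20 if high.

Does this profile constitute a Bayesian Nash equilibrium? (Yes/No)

Yes

Bidder 1 plays bid 20: E[bid 20] = 1/3·(-5) + 2/3·(11) = 17/3; E[bid 35] = 14/3. Best-responding. ✓
Bidder 2 (valuation low), facing bid 20: bid 20 gives 2, bid 35 gives 5. Proposed bid 35 is best. ✓
Bidder 2 (valuation high), facing bid 20: bid 20 gives 7, bid 35 gives -2. Proposed bid 20 is best. ✓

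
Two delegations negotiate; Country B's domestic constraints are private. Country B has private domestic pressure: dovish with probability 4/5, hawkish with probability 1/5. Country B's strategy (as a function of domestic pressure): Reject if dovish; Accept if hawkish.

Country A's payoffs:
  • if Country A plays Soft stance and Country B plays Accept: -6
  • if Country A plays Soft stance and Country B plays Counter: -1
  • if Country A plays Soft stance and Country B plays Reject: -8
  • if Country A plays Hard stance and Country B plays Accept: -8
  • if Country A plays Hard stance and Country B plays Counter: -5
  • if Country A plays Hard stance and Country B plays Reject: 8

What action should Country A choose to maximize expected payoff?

Hard stance

E[Soft stance] = 4/5·(-8) + 1/5·(-6) = -38/5
E[Hard stance] = 4/5·(8) + 1/5·(-8) = 24/5
Best response: Hard stance (24/5 is the largest).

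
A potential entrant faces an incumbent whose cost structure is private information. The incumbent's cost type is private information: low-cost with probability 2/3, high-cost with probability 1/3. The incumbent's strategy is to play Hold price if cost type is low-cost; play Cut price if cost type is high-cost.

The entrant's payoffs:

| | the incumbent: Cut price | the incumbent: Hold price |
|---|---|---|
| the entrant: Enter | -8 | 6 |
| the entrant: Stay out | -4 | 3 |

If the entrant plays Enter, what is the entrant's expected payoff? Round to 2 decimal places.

1.33

Take the expectation over the incumbent's cost type, weighting each type's action by its prior probability.
E[Enter] = 2/3·6 + 1/3·(-8) = 4 + (-8/3) = 4/3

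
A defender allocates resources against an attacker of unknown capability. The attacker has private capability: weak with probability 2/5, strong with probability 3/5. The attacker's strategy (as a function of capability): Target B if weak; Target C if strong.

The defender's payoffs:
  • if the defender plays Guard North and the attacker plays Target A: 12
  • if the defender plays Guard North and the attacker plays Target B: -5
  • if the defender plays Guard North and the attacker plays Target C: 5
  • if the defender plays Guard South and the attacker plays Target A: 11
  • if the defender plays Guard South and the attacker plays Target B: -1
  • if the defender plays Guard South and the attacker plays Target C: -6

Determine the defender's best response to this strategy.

Guard North

Compute the defender's expected payoff for each action, taking the expectation over the attacker's type.
E[Guard North] = 2/5·(-5) + 3/5·(5) = 1
E[Guard South] = 2/5·(-1) + 3/5·(-6) = -4
Best response: Guard North (1 is the largest).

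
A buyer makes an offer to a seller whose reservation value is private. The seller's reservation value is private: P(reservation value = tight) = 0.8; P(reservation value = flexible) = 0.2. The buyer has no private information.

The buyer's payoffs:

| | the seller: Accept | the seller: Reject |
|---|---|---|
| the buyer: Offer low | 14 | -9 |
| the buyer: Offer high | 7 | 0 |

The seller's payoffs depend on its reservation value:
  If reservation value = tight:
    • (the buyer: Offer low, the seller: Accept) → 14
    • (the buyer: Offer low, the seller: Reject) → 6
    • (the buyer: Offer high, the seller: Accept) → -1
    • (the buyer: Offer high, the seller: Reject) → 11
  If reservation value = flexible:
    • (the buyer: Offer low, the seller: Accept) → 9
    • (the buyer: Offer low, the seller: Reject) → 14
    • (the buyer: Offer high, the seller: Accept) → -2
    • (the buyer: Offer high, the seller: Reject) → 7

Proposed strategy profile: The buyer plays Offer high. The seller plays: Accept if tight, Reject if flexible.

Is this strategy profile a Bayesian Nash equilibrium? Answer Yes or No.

A profile is a BNE iff every type of every player is best-responding given beliefs about the other side.
The buyer plays Offer high: E[Offer high] = 0.8·(7) + 0.2·(0) = 5.6; E[Offer low] = 9.4. Not best-responding. ✗
The seller (reservation value tight), facing Offer high: Accept gives -1, Reject gives 11. Proposed Accept is not best — profitable deviation exists. ✗
The seller (reservation value flexible), facing Offer high: Accept gives -2, Reject gives 7. Proposed Reject is best. ✓

No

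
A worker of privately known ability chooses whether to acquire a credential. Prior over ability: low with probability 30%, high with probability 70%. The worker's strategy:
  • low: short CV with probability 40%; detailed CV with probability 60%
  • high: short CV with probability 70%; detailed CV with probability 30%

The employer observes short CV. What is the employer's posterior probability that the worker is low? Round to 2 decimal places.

P(short CV) = 0.3·0.4 + 0.7·0.7 = 0.61
P(low | short CV) = (0.3·0.4) / 0.61 = 0.12 / 0.61 = 0.196721

0.20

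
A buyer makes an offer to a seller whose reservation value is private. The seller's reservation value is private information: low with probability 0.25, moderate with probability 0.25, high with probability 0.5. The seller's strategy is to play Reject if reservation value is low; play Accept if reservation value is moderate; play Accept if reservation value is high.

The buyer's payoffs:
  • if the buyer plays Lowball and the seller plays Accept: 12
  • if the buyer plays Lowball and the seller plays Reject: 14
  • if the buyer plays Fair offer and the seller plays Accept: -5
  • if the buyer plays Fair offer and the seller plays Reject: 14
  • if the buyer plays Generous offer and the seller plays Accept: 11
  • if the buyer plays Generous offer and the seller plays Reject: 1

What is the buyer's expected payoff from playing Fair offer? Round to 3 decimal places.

E[Fair offer] = 0.25·14 + 0.25·(-5) + 0.5·(-5) = 3.5 + (-1.25) + (-2.5) = -0.25

-0.250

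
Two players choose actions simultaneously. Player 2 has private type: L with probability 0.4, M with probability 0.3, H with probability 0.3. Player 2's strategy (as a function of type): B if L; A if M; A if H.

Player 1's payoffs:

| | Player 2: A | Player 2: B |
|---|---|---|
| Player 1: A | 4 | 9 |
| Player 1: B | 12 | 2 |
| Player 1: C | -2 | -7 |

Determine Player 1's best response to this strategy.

B

E[A] = 0.4·(9) + 0.3·(4) + 0.3·(4) = 6
E[B] = 0.4·(2) + 0.3·(12) + 0.3·(12) = 8
E[C] = 0.4·(-7) + 0.3·(-2) + 0.3·(-2) = -4
Best response: B (8 is the largest).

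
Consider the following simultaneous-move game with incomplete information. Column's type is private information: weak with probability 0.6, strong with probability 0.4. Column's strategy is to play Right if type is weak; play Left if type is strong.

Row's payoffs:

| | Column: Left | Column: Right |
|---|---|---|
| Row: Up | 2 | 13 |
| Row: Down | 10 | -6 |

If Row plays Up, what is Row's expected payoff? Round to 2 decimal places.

E[Up] = 0.6·13 + 0.4·2 = 7.8 + 0.8 = 8.6

8.60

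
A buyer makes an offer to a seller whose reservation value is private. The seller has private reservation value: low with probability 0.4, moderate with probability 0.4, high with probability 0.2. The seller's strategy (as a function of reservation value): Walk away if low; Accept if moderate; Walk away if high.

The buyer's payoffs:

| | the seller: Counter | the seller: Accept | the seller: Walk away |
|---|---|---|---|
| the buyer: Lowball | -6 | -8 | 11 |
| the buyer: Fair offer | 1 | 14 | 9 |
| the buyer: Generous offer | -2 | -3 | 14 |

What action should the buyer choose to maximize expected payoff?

Compute the buyer's expected payoff for each action, taking the expectation over the seller's type.
E[Lowball] = 0.4·(11) + 0.4·(-8) + 0.2·(11) = 3.4
E[Fair offer] = 0.4·(9) + 0.4·(14) + 0.2·(9) = 11
E[Generous offer] = 0.4·(14) + 0.4·(-3) + 0.2·(14) = 7.2
Best response: Fair offer (11 is the largest).

Fair offer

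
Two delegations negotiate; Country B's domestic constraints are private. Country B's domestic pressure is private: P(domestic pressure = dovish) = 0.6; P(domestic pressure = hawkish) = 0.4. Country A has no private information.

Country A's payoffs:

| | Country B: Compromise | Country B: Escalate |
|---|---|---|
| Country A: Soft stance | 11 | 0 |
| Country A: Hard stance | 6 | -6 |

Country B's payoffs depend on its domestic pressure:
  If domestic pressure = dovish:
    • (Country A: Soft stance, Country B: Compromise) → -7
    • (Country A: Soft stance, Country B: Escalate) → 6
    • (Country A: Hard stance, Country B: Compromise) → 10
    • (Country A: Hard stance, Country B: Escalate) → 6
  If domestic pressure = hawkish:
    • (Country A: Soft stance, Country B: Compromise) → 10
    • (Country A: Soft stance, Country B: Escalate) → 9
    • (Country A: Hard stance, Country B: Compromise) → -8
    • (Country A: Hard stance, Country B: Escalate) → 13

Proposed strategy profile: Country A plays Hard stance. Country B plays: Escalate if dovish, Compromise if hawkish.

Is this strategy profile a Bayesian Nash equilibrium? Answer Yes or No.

No

Country A plays Hard stance: E[Hard stance] = 0.6·(-6) + 0.4·(6) = -1.2; E[Soft stance] = 4.4. Not best-responding. ✗
Country B (domestic pressure dovish), facing Hard stance: Compromise gives 10, Escalate gives 6. Proposed Escalate is not best — profitable deviation exists. ✗
Country B (domestic pressure hawkish), facing Hard stance: Compromise gives -8, Escalate gives 13. Proposed Compromise is not best — profitable deviation exists. ✗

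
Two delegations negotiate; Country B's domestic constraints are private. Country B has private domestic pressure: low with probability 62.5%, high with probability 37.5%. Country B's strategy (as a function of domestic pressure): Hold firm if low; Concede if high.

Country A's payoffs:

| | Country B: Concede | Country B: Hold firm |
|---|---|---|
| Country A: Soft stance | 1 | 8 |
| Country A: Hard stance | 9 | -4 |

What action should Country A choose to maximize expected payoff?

E[Soft stance] = 0.625·(8) + 0.375·(1) = 5.375
E[Hard stance] = 0.625·(-4) + 0.375·(9) = 0.875
Best response: Soft stance (5.375 is the largest).

Soft stance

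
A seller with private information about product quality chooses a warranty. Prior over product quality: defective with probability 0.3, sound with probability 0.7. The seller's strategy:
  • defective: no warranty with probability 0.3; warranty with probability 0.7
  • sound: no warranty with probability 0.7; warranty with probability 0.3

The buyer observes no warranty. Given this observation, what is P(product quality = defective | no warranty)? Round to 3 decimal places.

Apply Bayes' rule using the sender's strategy as the likelihood.
P(no warranty) = 0.3·0.3 + 0.7·0.7 = 0.58
P(defective | no warranty) = (0.3·0.3) / 0.58 = 0.09 / 0.58 = 0.155172

0.155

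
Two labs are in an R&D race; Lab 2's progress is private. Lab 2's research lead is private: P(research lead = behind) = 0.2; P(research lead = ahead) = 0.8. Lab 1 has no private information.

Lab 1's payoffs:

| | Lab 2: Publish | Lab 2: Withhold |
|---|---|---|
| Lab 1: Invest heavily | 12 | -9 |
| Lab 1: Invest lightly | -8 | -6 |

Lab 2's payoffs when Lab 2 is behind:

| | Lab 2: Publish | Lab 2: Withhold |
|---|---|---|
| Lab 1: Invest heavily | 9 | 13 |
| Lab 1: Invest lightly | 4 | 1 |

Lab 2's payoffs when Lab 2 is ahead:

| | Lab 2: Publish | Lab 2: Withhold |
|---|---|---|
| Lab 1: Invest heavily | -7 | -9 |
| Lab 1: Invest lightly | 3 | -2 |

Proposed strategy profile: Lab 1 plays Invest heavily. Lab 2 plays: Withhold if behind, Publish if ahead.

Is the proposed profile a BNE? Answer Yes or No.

Yes

Lab 1 plays Invest heavily: E[Invest heavily] = 0.2·(-9) + 0.8·(12) = 7.8; E[Invest lightly] = -7.6. Best-responding. ✓
Lab 2 (research lead behind), facing Invest heavily: Publish gives 9, Withhold gives 13. Proposed Withhold is best. ✓
Lab 2 (research lead ahead), facing Invest heavily: Publish gives -7, Withhold gives -9. Proposed Publish is best. ✓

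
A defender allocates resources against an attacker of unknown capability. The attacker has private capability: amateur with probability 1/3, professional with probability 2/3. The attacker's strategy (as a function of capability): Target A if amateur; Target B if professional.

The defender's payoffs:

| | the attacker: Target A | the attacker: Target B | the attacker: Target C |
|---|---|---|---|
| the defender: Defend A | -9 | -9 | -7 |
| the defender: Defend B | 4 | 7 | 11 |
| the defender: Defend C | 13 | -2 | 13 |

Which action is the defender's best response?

Defend B

E[Defend A] = 1/3·(-9) + 2/3·(-9) = -9
E[Defend B] = 1/3·(4) + 2/3·(7) = 6
E[Defend C] = 1/3·(13) + 2/3·(-2) = 3
Best response: Defend B (6 is the largest).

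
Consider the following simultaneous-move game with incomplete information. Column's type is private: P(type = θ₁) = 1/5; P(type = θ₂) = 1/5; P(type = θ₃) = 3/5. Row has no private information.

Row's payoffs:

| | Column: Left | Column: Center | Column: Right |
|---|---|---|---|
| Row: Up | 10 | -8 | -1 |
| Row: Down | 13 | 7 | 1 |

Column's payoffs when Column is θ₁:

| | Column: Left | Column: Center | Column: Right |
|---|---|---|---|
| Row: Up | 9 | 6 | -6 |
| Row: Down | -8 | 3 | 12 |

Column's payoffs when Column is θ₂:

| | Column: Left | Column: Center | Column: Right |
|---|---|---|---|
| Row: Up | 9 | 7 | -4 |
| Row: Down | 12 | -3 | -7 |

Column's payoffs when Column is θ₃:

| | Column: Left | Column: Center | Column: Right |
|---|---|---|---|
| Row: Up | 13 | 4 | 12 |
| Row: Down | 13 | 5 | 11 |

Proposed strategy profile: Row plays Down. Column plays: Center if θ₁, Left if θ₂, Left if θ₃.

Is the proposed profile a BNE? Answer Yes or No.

No

A profile is a BNE iff every type of every player is best-responding given beliefs about the other side.
Row plays Down: E[Down] = 1/5·(7) + 1/5·(13) + 3/5·(13) = 59/5; E[Up] = 32/5. Best-responding. ✓
Column (type θ₁), facing Down: Left gives -8, Center gives 3, Right gives 12. Proposed Center is not best — profitable deviation exists. ✗
Column (type θ₂), facing Down: Left gives 12, Center gives -3, Right gives -7. Proposed Left is best. ✓
Column (type θ₃), facing Down: Left gives 13, Center gives 5, Right gives 11. Proposed Left is best. ✓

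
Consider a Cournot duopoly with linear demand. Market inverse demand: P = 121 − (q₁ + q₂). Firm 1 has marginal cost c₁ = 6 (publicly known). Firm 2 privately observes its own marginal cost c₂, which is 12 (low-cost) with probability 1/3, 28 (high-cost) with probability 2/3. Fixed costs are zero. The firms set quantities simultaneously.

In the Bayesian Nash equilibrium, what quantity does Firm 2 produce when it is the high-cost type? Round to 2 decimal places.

Firm 2 with cost c maximizes (121 − (q₁+q₂) − c)·q₂, giving q₂(c) = (121 − c − q₁)/2.
E[c₂] = 1/3·12 + 2/3·28 = 22.6667
Firm 1's FOC against E[q₂] yields q₁ = (121 − 2·6 + E[c₂])/3 = (121 − 12 + 22.6667)/3 = 43.8889.
q₂(high-cost) = (121 − 28 − 43.8889)/2 = 24.5556.

24.56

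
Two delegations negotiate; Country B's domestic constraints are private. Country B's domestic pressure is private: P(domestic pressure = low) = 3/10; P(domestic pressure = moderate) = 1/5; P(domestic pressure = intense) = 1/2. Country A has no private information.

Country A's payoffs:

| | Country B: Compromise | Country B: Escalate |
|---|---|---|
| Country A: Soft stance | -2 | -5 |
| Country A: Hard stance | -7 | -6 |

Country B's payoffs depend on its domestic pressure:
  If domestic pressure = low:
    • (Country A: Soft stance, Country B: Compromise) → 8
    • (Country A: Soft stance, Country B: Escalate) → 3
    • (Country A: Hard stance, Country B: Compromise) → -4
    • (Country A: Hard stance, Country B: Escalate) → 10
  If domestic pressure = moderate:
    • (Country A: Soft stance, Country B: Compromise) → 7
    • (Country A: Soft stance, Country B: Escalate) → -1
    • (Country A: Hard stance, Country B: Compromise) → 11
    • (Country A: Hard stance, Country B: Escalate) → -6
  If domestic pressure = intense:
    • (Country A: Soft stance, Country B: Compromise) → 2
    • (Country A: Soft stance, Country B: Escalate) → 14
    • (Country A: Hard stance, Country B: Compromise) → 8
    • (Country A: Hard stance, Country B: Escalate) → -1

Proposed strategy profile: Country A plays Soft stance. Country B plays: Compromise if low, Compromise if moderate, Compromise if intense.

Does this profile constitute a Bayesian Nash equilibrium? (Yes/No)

No

Country A plays Soft stance: E[Soft stance] = 3/10·(-2) + 1/5·(-2) + 1/2·(-2) = -2; E[Hard stance] = -7. Best-responding. ✓
Country B (domestic pressure low), facing Soft stance: Compromise gives 8, Escalate gives 3. Proposed Compromise is best. ✓
Country B (domestic pressure moderate), facing Soft stance: Compromise gives 7, Escalate gives -1. Proposed Compromise is best. ✓
Country B (domestic pressure intense), facing Soft stance: Compromise gives 2, Escalate gives 14. Proposed Compromise is not best — profitable deviation exists. ✗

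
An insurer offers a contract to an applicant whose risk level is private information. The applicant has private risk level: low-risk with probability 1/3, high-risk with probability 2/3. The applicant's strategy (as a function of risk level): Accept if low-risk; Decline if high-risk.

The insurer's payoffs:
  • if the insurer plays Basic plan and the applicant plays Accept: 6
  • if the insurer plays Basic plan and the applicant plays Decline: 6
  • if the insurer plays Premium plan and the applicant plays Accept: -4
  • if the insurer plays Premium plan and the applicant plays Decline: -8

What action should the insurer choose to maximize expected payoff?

E[Basic plan] = 1/3·(6) + 2/3·(6) = 6
E[Premium plan] = 1/3·(-4) + 2/3·(-8) = -20/3
Best response: Basic plan (6 is the largest).

Basic plan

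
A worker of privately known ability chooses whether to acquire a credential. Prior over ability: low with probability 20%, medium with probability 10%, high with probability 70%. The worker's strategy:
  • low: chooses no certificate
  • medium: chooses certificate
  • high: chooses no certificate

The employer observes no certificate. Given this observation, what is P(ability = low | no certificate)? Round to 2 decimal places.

Apply Bayes' rule using the sender's strategy as the likelihood.
P(no certificate) = 0.2·1 + 0.1·0 + 0.7·1 = 0.9
P(low | no certificate) = (0.2·1) / 0.9 = 0.2 / 0.9 = 0.222222

0.22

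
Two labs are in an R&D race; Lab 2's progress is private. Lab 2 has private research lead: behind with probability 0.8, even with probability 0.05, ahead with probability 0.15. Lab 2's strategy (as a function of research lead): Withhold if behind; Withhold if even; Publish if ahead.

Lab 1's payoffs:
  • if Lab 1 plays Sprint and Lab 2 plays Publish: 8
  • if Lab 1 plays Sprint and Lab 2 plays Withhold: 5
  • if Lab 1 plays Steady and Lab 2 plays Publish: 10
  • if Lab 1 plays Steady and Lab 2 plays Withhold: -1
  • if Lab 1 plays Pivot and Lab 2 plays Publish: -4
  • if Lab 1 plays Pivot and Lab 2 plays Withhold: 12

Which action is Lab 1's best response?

E[Sprint] = 0.8·(5) + 0.05·(5) + 0.15·(8) = 5.45
E[Steady] = 0.8·(-1) + 0.05·(-1) + 0.15·(10) = 0.65
E[Pivot] = 0.8·(12) + 0.05·(12) + 0.15·(-4) = 9.6
Best response: Pivot (9.6 is the largest).

Pivot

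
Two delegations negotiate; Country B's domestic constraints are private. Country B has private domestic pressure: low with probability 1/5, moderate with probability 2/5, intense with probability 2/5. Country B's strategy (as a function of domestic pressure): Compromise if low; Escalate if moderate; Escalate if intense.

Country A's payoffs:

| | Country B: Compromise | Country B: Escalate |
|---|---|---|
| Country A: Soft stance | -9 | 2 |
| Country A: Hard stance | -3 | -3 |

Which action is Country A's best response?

Compute Country A's expected payoff for each action, taking the expectation over Country B's type.
E[Soft stance] = 1/5·(-9) + 2/5·(2) + 2/5·(2) = -1/5
E[Hard stance] = 1/5·(-3) + 2/5·(-3) + 2/5·(-3) = -3
Best response: Soft stance (-1/5 is the largest).

Soft stance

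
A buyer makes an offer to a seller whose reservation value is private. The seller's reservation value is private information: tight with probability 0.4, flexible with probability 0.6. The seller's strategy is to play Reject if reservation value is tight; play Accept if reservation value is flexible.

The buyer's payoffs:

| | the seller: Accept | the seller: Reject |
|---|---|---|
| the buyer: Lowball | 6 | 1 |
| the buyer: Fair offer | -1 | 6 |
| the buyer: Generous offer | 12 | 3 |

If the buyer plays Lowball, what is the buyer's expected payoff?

4

Take the expectation over the seller's reservation value, weighting each type's action by its prior probability.
E[Lowball] = 0.4·1 + 0.6·6 = 0.4 + 3.6 = 4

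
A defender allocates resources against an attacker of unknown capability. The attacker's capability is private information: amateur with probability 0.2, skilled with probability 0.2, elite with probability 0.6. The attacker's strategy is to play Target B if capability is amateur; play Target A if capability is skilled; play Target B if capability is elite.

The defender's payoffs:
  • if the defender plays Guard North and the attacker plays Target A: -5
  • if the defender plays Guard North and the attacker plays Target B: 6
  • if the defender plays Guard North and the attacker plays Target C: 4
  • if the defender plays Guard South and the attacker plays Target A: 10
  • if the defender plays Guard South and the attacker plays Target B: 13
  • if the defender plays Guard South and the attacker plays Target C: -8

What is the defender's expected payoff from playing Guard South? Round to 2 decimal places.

12.40

E[Guard South] = 0.2·13 + 0.2·10 + 0.6·13 = 2.6 + 2 + 7.8 = 12.4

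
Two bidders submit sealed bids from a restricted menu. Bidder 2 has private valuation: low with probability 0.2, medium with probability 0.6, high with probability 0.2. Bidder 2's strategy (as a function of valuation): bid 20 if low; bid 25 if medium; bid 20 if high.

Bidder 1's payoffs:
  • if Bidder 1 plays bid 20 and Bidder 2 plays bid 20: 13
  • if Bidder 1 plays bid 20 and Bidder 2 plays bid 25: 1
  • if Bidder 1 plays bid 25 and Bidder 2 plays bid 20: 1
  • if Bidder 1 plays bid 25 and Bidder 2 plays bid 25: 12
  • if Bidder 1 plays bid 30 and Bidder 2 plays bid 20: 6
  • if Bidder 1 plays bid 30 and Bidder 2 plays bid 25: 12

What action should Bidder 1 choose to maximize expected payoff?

bid 30

E[bid 20] = 0.2·(13) + 0.6·(1) + 0.2·(13) = 5.8
E[bid 25] = 0.2·(1) + 0.6·(12) + 0.2·(1) = 7.6
E[bid 30] = 0.2·(6) + 0.6·(12) + 0.2·(6) = 9.6
Best response: bid 30 (9.6 is the largest).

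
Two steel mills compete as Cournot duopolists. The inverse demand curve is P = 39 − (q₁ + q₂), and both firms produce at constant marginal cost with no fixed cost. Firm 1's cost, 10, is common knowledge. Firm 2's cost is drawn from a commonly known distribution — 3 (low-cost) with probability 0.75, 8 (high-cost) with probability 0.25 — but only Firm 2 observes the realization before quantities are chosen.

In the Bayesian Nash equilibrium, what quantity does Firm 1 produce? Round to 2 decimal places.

Type-c best response for Firm 2: q₂(c) = (39 − c)/2 − q₁/2.
Firm 1 maximizes expected profit; its first-order condition is 39 − 2q₁ − E[q₂] − 10 = 0.
Substituting E[q₂] and solving: E[c₂] = 4.25, so q₁ = (39 − 2·10 + 4.25)/3 = 7.75.

7.75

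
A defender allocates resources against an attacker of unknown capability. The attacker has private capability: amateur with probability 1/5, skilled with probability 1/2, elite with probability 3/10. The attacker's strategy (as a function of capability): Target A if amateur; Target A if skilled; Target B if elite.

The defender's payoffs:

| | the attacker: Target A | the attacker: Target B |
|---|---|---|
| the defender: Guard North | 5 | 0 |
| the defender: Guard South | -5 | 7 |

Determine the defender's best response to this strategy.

Guard North

E[Guard North] = 1/5·(5) + 1/2·(5) + 3/10·(0) = 7/2
E[Guard South] = 1/5·(-5) + 1/2·(-5) + 3/10·(7) = -7/5
Best response: Guard North (7/2 is the largest).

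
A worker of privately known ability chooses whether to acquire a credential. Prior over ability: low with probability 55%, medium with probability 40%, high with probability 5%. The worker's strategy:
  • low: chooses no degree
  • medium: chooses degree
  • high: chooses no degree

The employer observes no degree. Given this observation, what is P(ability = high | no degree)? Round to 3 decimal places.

0.083

Apply Bayes' rule using the sender's strategy as the likelihood.
P(no degree) = 0.55·1 + 0.4·0 + 0.05·1 = 0.6
P(high | no degree) = (0.05·1) / 0.6 = 0.05 / 0.6 = 0.0833333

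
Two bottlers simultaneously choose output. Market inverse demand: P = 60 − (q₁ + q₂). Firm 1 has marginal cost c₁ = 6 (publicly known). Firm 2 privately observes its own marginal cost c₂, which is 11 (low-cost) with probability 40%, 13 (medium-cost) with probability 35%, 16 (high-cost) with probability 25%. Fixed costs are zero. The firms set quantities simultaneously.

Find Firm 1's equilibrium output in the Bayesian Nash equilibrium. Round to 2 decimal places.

20.32

Type-c best response for Firm 2: q₂(c) = (60 − c)/2 − q₁/2.
Firm 1 maximizes expected profit; its first-order condition is 60 − 2q₁ − E[q₂] − 6 = 0.
Substituting E[q₂] and solving: E[c₂] = 12.95, so q₁ = (60 − 2·6 + 12.95)/3 = 20.3167.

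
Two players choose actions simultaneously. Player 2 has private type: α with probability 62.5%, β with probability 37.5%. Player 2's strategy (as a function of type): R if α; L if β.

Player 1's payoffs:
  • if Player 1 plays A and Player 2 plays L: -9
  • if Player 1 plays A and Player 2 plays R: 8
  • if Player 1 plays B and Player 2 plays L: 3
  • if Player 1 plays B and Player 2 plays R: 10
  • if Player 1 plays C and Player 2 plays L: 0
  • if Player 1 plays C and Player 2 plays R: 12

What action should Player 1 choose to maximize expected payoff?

E[A] = 0.625·(8) + 0.375·(-9) = 1.625
E[B] = 0.625·(10) + 0.375·(3) = 7.375
E[C] = 0.625·(12) + 0.375·(0) = 7.5
Best response: C (7.5 is the largest).

C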